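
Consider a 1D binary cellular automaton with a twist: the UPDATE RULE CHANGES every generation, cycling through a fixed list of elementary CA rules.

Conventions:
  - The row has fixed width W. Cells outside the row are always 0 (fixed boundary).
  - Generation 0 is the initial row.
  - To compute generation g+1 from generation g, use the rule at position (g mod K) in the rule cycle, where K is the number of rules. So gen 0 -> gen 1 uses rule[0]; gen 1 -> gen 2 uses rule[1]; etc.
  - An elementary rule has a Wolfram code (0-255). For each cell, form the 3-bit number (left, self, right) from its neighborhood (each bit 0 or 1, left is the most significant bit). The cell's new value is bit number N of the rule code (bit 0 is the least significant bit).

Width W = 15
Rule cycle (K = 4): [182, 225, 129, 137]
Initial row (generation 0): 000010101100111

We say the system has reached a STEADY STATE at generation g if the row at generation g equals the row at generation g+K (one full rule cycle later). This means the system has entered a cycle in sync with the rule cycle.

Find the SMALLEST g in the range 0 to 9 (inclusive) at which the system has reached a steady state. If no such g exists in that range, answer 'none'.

Answer: none

Derivation:
Gen 0: 000010101100111
Gen 1 (rule 182): 000111110011010
Gen 2 (rule 225): 110011110001100
Gen 3 (rule 129): 000001100100001
Gen 4 (rule 137): 111101000001100
Gen 5 (rule 182): 011011100010010
Gen 6 (rule 225): 001101101000000
Gen 7 (rule 129): 100000000011111
Gen 8 (rule 137): 001111111011110
Gen 9 (rule 182): 010111110101101
Gen 10 (rule 225): 001011111010110
Gen 11 (rule 129): 100001110000000
Gen 12 (rule 137): 001101100111111
Gen 13 (rule 182): 010010011011110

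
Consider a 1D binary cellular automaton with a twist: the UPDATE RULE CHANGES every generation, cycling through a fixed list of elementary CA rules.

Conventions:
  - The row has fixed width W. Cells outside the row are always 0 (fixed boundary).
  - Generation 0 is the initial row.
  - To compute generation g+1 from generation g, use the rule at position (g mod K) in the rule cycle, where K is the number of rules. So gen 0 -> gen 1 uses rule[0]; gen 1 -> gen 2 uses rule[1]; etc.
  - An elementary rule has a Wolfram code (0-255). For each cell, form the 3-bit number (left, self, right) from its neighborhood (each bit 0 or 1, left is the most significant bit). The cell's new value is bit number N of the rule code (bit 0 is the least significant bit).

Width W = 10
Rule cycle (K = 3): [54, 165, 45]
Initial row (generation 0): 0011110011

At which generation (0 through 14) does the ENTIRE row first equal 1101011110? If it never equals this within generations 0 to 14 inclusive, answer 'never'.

Gen 0: 0011110011
Gen 1 (rule 54): 0100001100
Gen 2 (rule 165): 0101100001
Gen 3 (rule 45): 0111001101
Gen 4 (rule 54): 1000110011
Gen 5 (rule 165): 1010000000
Gen 6 (rule 45): 1110111111
Gen 7 (rule 54): 0001000000
Gen 8 (rule 165): 1101011111
Gen 9 (rule 45): 1011110000
Gen 10 (rule 54): 1100001000
Gen 11 (rule 165): 0001101011
Gen 12 (rule 45): 1101011110
Gen 13 (rule 54): 0011100001
Gen 14 (rule 165): 1001001101

Answer: 12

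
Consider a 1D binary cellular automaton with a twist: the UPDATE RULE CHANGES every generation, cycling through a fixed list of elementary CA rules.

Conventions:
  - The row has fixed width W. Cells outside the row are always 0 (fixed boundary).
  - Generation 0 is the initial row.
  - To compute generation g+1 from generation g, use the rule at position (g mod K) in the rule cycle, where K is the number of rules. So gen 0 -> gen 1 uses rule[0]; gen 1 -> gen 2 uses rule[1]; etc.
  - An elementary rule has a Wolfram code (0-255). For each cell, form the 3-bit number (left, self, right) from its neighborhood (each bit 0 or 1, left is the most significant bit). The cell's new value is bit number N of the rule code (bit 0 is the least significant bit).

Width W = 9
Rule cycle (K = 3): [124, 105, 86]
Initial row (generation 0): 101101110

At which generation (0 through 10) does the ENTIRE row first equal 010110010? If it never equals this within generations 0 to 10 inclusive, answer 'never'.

Gen 0: 101101110
Gen 1 (rule 124): 111111011
Gen 2 (rule 105): 100001111
Gen 3 (rule 86): 110010001
Gen 4 (rule 124): 111011001
Gen 5 (rule 105): 101111000
Gen 6 (rule 86): 100001100
Gen 7 (rule 124): 110001110
Gen 8 (rule 105): 110101010
Gen 9 (rule 86): 010101011
Gen 10 (rule 124): 011111111

Answer: never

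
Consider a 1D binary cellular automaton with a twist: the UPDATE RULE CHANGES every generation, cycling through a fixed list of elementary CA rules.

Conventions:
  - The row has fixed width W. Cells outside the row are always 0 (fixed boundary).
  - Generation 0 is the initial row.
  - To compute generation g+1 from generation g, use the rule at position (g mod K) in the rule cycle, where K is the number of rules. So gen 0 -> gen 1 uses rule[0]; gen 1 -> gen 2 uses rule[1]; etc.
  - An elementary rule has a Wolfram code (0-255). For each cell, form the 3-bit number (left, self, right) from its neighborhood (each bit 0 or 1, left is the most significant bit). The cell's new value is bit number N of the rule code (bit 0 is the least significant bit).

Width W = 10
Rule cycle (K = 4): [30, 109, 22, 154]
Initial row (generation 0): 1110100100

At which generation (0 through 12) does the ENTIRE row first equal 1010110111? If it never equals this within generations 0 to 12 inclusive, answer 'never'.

Gen 0: 1110100100
Gen 1 (rule 30): 1000111110
Gen 2 (rule 109): 1010100010
Gen 3 (rule 22): 1010110111
Gen 4 (rule 154): 0000100110
Gen 5 (rule 30): 0001111101
Gen 6 (rule 109): 1101000111
Gen 7 (rule 22): 0001101000
Gen 8 (rule 154): 0011000100
Gen 9 (rule 30): 0110101110
Gen 10 (rule 109): 0111111010
Gen 11 (rule 22): 1000000011
Gen 12 (rule 154): 0100000110

Answer: 3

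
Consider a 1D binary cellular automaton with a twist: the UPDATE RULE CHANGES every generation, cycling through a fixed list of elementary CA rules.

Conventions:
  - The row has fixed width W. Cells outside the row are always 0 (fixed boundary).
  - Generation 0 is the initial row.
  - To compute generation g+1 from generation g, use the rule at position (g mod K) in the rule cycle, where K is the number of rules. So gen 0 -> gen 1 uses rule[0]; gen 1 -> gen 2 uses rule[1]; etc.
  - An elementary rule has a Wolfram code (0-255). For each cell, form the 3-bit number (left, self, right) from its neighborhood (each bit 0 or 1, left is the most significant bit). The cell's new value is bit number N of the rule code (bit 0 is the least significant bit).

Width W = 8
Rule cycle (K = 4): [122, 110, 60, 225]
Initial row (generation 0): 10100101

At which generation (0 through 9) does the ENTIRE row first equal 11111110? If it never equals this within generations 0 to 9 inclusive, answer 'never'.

Answer: 2

Derivation:
Gen 0: 10100101
Gen 1 (rule 122): 01011010
Gen 2 (rule 110): 11111110
Gen 3 (rule 60): 10000001
Gen 4 (rule 225): 00111100
Gen 5 (rule 122): 01100110
Gen 6 (rule 110): 11101110
Gen 7 (rule 60): 10011001
Gen 8 (rule 225): 00001000
Gen 9 (rule 122): 00010100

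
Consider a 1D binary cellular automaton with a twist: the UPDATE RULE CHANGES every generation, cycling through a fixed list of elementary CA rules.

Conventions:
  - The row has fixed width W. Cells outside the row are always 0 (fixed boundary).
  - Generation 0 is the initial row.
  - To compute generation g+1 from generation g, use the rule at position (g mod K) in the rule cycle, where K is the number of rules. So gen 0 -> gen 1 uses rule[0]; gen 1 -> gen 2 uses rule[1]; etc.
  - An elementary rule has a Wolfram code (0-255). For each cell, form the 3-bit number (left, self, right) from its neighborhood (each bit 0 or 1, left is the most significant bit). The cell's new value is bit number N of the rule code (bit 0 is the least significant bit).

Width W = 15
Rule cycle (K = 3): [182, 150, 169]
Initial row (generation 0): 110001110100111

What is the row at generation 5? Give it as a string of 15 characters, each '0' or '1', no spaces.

Answer: 011111000100010

Derivation:
Gen 0: 110001110100111
Gen 1 (rule 182): 001010101111010
Gen 2 (rule 150): 011010100110011
Gen 3 (rule 169): 010101000100010
Gen 4 (rule 182): 111111101110111
Gen 5 (rule 150): 011111000100010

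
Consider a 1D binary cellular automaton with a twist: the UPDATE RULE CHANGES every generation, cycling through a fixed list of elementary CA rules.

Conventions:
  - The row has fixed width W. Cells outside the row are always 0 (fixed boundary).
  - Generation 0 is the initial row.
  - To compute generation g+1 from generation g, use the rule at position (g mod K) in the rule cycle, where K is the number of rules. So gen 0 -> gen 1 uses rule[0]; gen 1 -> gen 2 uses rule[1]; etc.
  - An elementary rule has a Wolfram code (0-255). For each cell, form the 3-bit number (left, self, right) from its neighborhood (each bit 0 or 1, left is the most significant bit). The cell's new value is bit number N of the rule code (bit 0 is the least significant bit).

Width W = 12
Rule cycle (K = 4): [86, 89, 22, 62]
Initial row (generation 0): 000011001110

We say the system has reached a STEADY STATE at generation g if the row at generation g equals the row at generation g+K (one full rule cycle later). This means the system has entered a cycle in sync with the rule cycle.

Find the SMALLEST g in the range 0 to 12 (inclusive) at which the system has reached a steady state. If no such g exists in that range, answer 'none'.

Gen 0: 000011001110
Gen 1 (rule 86): 000101110011
Gen 2 (rule 89): 110001011011
Gen 3 (rule 22): 001011000000
Gen 4 (rule 62): 011110100000
Gen 5 (rule 86): 100010110000
Gen 6 (rule 89): 011000111111
Gen 7 (rule 22): 100101000000
Gen 8 (rule 62): 111111100000
Gen 9 (rule 86): 000000110000
Gen 10 (rule 89): 111110111111
Gen 11 (rule 22): 000000000000
Gen 12 (rule 62): 000000000000
Gen 13 (rule 86): 000000000000
Gen 14 (rule 89): 111111111111
Gen 15 (rule 22): 000000000000
Gen 16 (rule 62): 000000000000

Answer: 11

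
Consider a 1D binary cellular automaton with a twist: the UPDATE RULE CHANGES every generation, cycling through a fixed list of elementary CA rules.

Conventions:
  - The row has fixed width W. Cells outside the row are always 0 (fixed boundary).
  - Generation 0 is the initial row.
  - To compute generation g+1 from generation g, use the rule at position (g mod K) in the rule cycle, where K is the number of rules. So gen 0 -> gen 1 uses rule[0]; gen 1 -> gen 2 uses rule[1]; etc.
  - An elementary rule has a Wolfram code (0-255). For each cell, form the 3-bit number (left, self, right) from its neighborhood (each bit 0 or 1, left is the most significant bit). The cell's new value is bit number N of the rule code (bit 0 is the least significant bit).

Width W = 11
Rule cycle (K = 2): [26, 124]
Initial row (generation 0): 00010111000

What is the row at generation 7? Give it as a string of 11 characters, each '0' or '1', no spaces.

Answer: 10011100101

Derivation:
Gen 0: 00010111000
Gen 1 (rule 26): 00100100100
Gen 2 (rule 124): 00110110110
Gen 3 (rule 26): 01100100101
Gen 4 (rule 124): 01110110111
Gen 5 (rule 26): 11000100100
Gen 6 (rule 124): 11100110110
Gen 7 (rule 26): 10011100101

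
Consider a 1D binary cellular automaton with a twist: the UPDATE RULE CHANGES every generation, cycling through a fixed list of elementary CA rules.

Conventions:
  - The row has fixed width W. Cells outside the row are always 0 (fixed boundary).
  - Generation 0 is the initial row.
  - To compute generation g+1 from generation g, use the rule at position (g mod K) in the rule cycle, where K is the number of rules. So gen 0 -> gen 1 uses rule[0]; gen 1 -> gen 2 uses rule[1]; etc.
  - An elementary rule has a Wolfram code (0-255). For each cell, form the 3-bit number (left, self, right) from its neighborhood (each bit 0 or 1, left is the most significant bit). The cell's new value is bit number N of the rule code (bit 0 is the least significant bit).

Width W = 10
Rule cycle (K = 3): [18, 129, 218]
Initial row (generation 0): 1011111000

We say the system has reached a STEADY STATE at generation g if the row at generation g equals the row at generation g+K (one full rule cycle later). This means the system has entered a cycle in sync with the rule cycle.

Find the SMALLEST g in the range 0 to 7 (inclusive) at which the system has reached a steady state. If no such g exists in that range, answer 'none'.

Answer: 4

Derivation:
Gen 0: 1011111000
Gen 1 (rule 18): 0000000100
Gen 2 (rule 129): 1111110001
Gen 3 (rule 218): 1111111010
Gen 4 (rule 18): 0000000001
Gen 5 (rule 129): 1111111100
Gen 6 (rule 218): 1111111110
Gen 7 (rule 18): 0000000001
Gen 8 (rule 129): 1111111100
Gen 9 (rule 218): 1111111110
Gen 10 (rule 18): 0000000001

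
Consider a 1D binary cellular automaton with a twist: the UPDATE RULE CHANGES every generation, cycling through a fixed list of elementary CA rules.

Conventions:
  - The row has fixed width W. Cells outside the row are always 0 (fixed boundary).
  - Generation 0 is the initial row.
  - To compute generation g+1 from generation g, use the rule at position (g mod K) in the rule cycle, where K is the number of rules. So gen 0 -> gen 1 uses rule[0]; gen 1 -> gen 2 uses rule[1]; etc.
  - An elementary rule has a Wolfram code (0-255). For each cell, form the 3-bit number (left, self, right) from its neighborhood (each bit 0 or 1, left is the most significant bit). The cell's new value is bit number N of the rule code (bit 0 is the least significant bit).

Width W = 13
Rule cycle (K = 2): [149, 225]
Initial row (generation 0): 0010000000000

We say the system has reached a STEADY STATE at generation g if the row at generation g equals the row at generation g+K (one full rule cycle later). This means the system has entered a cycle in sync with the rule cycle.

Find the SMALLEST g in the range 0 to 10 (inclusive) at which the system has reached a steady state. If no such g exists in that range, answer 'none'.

Gen 0: 0010000000000
Gen 1 (rule 149): 1011111111111
Gen 2 (rule 225): 0101111111111
Gen 3 (rule 149): 0100111111110
Gen 4 (rule 225): 0000011111110
Gen 5 (rule 149): 1111001111101
Gen 6 (rule 225): 0111000111110
Gen 7 (rule 149): 0010110011101
Gen 8 (rule 225): 1001010001110
Gen 9 (rule 149): 1101011100101
Gen 10 (rule 225): 0110101100010
Gen 11 (rule 149): 0000100011011
Gen 12 (rule 225): 1110001001101

Answer: none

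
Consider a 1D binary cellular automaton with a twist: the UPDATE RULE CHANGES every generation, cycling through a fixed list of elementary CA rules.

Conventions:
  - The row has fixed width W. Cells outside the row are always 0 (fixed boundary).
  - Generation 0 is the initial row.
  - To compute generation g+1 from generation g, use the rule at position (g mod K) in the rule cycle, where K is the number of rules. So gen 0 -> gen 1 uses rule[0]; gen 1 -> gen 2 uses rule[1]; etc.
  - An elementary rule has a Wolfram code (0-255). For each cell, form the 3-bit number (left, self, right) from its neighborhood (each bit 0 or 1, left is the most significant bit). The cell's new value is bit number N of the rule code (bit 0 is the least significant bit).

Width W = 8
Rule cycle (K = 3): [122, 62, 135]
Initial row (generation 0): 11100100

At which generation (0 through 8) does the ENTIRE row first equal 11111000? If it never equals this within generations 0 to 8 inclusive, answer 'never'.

Answer: 8

Derivation:
Gen 0: 11100100
Gen 1 (rule 122): 10111010
Gen 2 (rule 62): 11100111
Gen 3 (rule 135): 01001010
Gen 4 (rule 122): 10110101
Gen 5 (rule 62): 11101111
Gen 6 (rule 135): 01000110
Gen 7 (rule 122): 10101111
Gen 8 (rule 62): 11111000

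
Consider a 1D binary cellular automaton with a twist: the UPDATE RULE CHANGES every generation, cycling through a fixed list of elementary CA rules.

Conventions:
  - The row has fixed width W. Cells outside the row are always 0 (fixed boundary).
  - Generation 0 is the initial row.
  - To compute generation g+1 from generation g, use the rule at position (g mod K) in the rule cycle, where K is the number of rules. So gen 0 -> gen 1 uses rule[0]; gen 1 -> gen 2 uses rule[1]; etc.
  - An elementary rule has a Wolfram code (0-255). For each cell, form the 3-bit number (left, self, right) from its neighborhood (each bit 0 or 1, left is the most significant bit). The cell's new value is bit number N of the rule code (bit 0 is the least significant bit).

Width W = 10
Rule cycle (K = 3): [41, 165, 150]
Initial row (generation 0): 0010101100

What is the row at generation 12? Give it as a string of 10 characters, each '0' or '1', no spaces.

Gen 0: 0010101100
Gen 1 (rule 41): 1001011001
Gen 2 (rule 165): 1001100001
Gen 3 (rule 150): 1110010011
Gen 4 (rule 41): 1000000010
Gen 5 (rule 165): 1011111010
Gen 6 (rule 150): 1001110011
Gen 7 (rule 41): 0001000010
Gen 8 (rule 165): 1101011010
Gen 9 (rule 150): 0001000011
Gen 10 (rule 41): 1100011010
Gen 11 (rule 165): 0001000110
Gen 12 (rule 150): 0011101001

Answer: 0011101001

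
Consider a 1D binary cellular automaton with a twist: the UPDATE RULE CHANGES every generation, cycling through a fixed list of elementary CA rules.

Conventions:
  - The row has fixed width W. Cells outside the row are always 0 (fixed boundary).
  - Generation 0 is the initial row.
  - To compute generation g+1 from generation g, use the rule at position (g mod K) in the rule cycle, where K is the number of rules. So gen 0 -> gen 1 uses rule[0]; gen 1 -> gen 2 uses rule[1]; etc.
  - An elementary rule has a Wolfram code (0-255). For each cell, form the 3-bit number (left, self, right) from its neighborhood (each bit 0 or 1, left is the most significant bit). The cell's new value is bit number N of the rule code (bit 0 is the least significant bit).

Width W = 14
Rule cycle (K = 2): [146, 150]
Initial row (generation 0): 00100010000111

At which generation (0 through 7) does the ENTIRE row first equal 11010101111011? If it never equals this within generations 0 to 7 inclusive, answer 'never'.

Gen 0: 00100010000111
Gen 1 (rule 146): 01010101001010
Gen 2 (rule 150): 11010101111011
Gen 3 (rule 146): 00000000110000
Gen 4 (rule 150): 00000001001000
Gen 5 (rule 146): 00000010110100
Gen 6 (rule 150): 00000110000110
Gen 7 (rule 146): 00001001001001

Answer: 2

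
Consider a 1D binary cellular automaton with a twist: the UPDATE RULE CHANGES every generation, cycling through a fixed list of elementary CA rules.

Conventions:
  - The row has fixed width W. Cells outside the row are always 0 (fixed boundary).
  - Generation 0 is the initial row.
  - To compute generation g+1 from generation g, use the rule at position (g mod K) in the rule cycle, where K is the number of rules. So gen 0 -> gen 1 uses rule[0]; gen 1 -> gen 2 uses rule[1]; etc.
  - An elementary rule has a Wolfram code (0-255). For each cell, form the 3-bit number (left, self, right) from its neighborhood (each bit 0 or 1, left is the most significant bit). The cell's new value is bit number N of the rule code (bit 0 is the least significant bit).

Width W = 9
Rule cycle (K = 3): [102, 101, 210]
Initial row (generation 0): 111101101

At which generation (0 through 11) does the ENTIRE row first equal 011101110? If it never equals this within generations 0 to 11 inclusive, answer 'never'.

Answer: 3

Derivation:
Gen 0: 111101101
Gen 1 (rule 102): 000110111
Gen 2 (rule 101): 110011001
Gen 3 (rule 210): 011101110
Gen 4 (rule 102): 100110010
Gen 5 (rule 101): 100010010
Gen 6 (rule 210): 010101101
Gen 7 (rule 102): 111110111
Gen 8 (rule 101): 000011001
Gen 9 (rule 210): 000101110
Gen 10 (rule 102): 001110010
Gen 11 (rule 101): 100010010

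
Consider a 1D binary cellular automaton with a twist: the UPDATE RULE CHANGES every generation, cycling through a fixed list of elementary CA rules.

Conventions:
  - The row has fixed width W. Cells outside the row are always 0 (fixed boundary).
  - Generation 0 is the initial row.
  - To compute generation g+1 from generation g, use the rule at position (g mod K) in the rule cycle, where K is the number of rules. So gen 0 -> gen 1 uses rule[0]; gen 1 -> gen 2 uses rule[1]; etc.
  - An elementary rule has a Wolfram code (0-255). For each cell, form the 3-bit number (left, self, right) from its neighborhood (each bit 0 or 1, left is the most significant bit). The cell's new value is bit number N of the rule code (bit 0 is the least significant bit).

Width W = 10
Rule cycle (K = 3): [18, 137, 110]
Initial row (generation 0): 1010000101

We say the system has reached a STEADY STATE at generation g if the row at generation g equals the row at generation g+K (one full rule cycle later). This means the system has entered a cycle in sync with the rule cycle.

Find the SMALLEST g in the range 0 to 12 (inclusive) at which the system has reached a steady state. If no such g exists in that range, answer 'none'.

Answer: none

Derivation:
Gen 0: 1010000101
Gen 1 (rule 18): 0001001000
Gen 2 (rule 137): 1100000011
Gen 3 (rule 110): 1100000111
Gen 4 (rule 18): 0010001000
Gen 5 (rule 137): 1000100011
Gen 6 (rule 110): 1001100111
Gen 7 (rule 18): 0110011000
Gen 8 (rule 137): 0100010011
Gen 9 (rule 110): 1100110111
Gen 10 (rule 18): 0011000000
Gen 11 (rule 137): 1010011111
Gen 12 (rule 110): 1110110001
Gen 13 (rule 18): 0000001010
Gen 14 (rule 137): 1111100000
Gen 15 (rule 110): 1000100000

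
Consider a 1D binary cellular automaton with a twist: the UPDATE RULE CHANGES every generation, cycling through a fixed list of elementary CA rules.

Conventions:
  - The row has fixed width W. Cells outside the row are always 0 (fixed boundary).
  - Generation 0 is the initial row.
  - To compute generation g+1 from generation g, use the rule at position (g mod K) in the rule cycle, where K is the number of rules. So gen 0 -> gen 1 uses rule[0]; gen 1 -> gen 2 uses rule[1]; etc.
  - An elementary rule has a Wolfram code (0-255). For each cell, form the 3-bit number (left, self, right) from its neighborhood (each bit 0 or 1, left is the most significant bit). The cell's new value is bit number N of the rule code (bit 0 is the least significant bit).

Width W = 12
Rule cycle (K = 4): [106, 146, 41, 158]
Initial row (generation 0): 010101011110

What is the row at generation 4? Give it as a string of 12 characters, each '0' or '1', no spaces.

Gen 0: 010101011110
Gen 1 (rule 106): 101010110010
Gen 2 (rule 146): 000000001101
Gen 3 (rule 41): 111111101010
Gen 4 (rule 158): 111111001011

Answer: 111111001011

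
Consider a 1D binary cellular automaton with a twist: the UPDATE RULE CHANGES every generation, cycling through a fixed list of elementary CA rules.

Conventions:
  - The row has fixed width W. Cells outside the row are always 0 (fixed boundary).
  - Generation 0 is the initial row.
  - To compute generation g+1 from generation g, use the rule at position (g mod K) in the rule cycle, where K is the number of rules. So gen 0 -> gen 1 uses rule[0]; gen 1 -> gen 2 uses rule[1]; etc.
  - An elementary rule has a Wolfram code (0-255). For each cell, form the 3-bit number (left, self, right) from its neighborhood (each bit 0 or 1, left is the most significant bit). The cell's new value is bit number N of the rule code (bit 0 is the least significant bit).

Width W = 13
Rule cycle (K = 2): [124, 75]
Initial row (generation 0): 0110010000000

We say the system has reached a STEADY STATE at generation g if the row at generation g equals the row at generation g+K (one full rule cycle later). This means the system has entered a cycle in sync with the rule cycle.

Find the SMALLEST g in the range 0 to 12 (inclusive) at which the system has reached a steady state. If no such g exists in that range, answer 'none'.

Gen 0: 0110010000000
Gen 1 (rule 124): 0111011000000
Gen 2 (rule 75): 1101011011111
Gen 3 (rule 124): 1111111110001
Gen 4 (rule 75): 1000000010110
Gen 5 (rule 124): 1100000011111
Gen 6 (rule 75): 1101111110001
Gen 7 (rule 124): 1111000011001
Gen 8 (rule 75): 1001011111010
Gen 9 (rule 124): 1101110001111
Gen 10 (rule 75): 1101010111001
Gen 11 (rule 124): 1111111101101
Gen 12 (rule 75): 1000000101100
Gen 13 (rule 124): 1100000111110
Gen 14 (rule 75): 1101111100010

Answer: none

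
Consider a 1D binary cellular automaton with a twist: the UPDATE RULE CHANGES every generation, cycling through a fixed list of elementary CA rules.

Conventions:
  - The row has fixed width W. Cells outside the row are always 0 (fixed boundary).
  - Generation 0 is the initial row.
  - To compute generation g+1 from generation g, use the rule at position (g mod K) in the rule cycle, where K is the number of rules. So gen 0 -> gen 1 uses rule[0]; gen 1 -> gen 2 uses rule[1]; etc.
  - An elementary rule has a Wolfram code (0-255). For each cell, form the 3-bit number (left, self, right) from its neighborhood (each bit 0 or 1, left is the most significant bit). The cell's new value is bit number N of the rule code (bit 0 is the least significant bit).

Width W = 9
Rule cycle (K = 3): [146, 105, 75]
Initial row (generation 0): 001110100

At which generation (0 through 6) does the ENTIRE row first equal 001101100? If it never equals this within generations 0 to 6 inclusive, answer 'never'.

Gen 0: 001110100
Gen 1 (rule 146): 010100010
Gen 2 (rule 105): 001001000
Gen 3 (rule 75): 110010011
Gen 4 (rule 146): 001101100
Gen 5 (rule 105): 101111101
Gen 6 (rule 75): 001000100

Answer: 4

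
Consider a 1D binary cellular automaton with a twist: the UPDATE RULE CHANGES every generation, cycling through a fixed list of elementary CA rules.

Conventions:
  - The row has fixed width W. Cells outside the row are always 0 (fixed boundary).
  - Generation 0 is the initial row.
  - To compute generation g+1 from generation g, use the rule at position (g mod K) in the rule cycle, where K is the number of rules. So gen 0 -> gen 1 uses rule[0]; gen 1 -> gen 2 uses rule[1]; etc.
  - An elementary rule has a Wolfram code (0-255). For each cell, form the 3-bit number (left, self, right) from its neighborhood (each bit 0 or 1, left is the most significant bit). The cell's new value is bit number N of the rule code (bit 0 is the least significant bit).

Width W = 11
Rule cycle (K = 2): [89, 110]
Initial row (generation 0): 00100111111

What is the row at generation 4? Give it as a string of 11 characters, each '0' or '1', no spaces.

Gen 0: 00100111111
Gen 1 (rule 89): 10010100001
Gen 2 (rule 110): 10111100011
Gen 3 (rule 89): 00100111011
Gen 4 (rule 110): 01101101111

Answer: 01101101111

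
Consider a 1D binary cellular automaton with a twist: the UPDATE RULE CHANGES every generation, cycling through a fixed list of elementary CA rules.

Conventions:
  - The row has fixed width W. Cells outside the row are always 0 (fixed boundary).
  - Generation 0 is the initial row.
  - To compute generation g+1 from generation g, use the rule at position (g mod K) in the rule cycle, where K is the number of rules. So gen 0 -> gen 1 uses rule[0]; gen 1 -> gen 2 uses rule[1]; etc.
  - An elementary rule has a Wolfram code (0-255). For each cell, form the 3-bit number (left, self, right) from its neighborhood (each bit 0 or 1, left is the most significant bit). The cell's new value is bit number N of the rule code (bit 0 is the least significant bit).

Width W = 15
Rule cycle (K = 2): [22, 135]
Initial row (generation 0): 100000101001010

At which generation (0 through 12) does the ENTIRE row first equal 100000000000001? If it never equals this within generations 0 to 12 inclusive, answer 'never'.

Answer: never

Derivation:
Gen 0: 100000101001010
Gen 1 (rule 22): 110001101111011
Gen 2 (rule 135): 000110000110000
Gen 3 (rule 22): 001001001001000
Gen 4 (rule 135): 111011011011011
Gen 5 (rule 22): 000000000000000
Gen 6 (rule 135): 111111111111111
Gen 7 (rule 22): 000000000000000
Gen 8 (rule 135): 111111111111111
Gen 9 (rule 22): 000000000000000
Gen 10 (rule 135): 111111111111111
Gen 11 (rule 22): 000000000000000
Gen 12 (rule 135): 111111111111111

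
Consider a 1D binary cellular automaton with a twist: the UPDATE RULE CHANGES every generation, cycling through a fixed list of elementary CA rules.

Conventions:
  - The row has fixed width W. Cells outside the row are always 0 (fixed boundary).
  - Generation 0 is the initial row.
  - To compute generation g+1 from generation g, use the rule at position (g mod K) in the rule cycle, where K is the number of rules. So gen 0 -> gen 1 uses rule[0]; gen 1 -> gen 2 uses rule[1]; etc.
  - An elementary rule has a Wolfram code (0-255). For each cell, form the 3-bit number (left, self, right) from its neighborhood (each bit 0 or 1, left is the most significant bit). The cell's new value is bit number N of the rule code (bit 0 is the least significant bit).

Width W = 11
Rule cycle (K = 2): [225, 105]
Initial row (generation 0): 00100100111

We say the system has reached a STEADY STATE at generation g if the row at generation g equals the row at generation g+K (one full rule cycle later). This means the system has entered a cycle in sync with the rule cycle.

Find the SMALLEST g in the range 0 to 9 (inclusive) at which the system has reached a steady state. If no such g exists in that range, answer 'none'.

Gen 0: 00100100111
Gen 1 (rule 225): 10000000011
Gen 2 (rule 105): 00111111011
Gen 3 (rule 225): 10011111101
Gen 4 (rule 105): 00010000110
Gen 5 (rule 225): 11000110010
Gen 6 (rule 105): 11010110000
Gen 7 (rule 225): 01101010111
Gen 8 (rule 105): 01110101101
Gen 9 (rule 225): 00111010110
Gen 10 (rule 105): 10101101110
Gen 11 (rule 225): 01010110110

Answer: none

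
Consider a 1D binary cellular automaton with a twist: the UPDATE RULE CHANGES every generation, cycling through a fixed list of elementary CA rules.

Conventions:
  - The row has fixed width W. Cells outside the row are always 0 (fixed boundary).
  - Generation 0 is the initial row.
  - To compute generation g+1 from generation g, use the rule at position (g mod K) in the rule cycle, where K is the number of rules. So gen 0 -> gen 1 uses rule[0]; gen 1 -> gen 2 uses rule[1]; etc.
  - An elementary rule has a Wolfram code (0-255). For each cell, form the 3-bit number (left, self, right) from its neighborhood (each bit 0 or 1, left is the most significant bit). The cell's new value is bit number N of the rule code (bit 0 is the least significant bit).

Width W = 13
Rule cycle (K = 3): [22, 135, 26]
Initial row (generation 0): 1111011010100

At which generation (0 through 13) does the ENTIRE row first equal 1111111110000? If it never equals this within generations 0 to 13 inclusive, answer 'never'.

Gen 0: 1111011010100
Gen 1 (rule 22): 0000000010110
Gen 2 (rule 135): 1111111110000
Gen 3 (rule 26): 1000000001000
Gen 4 (rule 22): 1100000011100
Gen 5 (rule 135): 0001111101001
Gen 6 (rule 26): 0011000000110
Gen 7 (rule 22): 0100100001001
Gen 8 (rule 135): 1101101111011
Gen 9 (rule 26): 1001001000010
Gen 10 (rule 22): 1111111100111
Gen 11 (rule 135): 0111111001010
Gen 12 (rule 26): 1100000110001
Gen 13 (rule 22): 0010001001011

Answer: 2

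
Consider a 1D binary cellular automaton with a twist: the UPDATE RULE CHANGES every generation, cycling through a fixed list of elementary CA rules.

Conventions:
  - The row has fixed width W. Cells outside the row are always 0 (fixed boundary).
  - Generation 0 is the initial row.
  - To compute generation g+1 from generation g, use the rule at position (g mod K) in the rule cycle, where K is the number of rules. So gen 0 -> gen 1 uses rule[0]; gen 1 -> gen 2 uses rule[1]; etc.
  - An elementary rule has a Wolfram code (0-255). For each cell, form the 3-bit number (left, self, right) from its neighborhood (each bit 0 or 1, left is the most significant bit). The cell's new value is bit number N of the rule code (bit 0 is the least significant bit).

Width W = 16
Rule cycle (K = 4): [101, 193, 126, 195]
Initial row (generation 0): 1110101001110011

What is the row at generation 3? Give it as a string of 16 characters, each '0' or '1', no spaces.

Gen 0: 1110101001110011
Gen 1 (rule 101): 0011111000010001
Gen 2 (rule 193): 1001111011000100
Gen 3 (rule 126): 1111001111101110

Answer: 1111001111101110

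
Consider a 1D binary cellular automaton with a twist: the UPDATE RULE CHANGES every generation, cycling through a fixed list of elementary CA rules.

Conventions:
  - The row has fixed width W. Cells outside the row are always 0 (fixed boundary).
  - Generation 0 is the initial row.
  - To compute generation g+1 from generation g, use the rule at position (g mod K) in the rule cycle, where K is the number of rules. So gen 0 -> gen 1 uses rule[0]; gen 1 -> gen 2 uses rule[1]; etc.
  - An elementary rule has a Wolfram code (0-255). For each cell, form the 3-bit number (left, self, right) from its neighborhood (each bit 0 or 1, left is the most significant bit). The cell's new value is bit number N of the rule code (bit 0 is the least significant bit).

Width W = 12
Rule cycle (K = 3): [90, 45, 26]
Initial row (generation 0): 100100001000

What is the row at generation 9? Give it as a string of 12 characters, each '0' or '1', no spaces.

Answer: 100001001101

Derivation:
Gen 0: 100100001000
Gen 1 (rule 90): 011010010100
Gen 2 (rule 45): 010110011101
Gen 3 (rule 26): 100101110000
Gen 4 (rule 90): 011001011000
Gen 5 (rule 45): 010001110011
Gen 6 (rule 26): 101011001110
Gen 7 (rule 90): 000011111011
Gen 8 (rule 45): 111010000110
Gen 9 (rule 26): 100001001101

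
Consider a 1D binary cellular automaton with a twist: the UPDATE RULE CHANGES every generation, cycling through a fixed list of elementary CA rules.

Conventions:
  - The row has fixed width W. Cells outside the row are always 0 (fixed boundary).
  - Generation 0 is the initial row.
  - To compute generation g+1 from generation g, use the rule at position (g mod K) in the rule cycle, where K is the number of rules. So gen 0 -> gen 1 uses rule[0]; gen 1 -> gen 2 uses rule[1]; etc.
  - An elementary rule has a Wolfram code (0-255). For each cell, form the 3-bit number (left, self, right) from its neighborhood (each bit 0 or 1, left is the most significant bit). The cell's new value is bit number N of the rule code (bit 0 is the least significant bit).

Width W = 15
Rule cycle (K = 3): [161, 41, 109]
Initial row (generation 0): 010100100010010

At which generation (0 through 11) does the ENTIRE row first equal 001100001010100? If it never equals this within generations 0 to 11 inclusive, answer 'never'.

Gen 0: 010100100010010
Gen 1 (rule 161): 001000001000000
Gen 2 (rule 41): 100011100011111
Gen 3 (rule 109): 101010101010001
Gen 4 (rule 161): 010101010100100
Gen 5 (rule 41): 001010101000001
Gen 6 (rule 109): 101111111011101
Gen 7 (rule 161): 010111110101010
Gen 8 (rule 41): 001100001010100
Gen 9 (rule 109): 101101101111101
Gen 10 (rule 161): 010010010111010
Gen 11 (rule 41): 000000001100100

Answer: 8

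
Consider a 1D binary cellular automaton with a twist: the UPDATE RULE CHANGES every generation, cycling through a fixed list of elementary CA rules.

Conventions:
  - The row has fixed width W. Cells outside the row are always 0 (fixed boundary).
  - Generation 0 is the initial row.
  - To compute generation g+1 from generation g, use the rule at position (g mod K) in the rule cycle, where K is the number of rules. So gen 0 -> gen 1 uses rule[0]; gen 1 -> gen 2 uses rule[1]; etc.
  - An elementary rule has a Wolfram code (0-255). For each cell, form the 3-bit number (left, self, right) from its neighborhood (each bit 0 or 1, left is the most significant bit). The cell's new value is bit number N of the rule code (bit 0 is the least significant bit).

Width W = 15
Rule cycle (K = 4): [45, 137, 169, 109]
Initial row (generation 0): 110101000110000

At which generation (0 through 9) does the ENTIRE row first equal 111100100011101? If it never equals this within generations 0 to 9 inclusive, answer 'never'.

Gen 0: 110101000110000
Gen 1 (rule 45): 101111010100111
Gen 2 (rule 137): 001110000000110
Gen 3 (rule 169): 101100111110100
Gen 4 (rule 109): 111100100011101
Gen 5 (rule 45): 100000101010011
Gen 6 (rule 137): 001110000000010
Gen 7 (rule 169): 101100111111000
Gen 8 (rule 109): 111100100001011
Gen 9 (rule 45): 100000101101110

Answer: 4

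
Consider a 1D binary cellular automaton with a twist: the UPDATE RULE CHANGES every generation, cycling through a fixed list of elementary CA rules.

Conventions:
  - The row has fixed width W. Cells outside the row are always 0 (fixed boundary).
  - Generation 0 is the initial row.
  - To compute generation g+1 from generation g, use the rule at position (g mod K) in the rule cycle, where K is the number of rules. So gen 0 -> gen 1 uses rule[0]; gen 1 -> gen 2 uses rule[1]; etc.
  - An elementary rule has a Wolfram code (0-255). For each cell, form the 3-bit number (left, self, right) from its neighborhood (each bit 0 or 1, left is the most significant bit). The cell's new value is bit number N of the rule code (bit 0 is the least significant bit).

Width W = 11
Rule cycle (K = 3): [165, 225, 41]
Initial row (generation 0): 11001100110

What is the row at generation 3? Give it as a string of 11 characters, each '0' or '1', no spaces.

Answer: 10000000000

Derivation:
Gen 0: 11001100110
Gen 1 (rule 165): 00000000000
Gen 2 (rule 225): 11111111111
Gen 3 (rule 41): 10000000000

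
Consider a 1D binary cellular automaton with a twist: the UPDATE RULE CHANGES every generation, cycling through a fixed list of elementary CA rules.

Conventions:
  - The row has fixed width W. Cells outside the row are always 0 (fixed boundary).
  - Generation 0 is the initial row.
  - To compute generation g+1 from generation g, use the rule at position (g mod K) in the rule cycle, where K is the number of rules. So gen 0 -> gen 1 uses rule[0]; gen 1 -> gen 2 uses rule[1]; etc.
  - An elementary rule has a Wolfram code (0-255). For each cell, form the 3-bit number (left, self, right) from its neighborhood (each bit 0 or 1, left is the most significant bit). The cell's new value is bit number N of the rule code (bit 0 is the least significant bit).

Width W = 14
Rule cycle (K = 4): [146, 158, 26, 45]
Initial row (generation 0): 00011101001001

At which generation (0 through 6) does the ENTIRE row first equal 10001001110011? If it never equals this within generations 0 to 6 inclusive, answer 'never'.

Answer: 4

Derivation:
Gen 0: 00011101001001
Gen 1 (rule 146): 00101000110110
Gen 2 (rule 158): 01101101100101
Gen 3 (rule 26): 11001001011000
Gen 4 (rule 45): 10001001110011
Gen 5 (rule 146): 01010110101100
Gen 6 (rule 158): 11010100101010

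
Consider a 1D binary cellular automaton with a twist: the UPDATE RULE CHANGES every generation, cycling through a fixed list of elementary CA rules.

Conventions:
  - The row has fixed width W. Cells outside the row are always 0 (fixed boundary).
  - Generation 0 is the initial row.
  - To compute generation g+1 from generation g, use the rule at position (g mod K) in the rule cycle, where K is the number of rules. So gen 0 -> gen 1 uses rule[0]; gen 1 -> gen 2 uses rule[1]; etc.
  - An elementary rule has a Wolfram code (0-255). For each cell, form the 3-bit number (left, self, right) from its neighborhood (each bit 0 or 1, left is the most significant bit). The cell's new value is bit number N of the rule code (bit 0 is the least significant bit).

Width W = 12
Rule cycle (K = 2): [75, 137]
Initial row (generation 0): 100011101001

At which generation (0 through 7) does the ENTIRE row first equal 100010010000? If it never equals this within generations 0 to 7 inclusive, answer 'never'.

Gen 0: 100011101001
Gen 1 (rule 75): 001110100010
Gen 2 (rule 137): 101100001000
Gen 3 (rule 75): 001101110011
Gen 4 (rule 137): 101001100010
Gen 5 (rule 75): 000011101100
Gen 6 (rule 137): 111011001001
Gen 7 (rule 75): 101011010010

Answer: never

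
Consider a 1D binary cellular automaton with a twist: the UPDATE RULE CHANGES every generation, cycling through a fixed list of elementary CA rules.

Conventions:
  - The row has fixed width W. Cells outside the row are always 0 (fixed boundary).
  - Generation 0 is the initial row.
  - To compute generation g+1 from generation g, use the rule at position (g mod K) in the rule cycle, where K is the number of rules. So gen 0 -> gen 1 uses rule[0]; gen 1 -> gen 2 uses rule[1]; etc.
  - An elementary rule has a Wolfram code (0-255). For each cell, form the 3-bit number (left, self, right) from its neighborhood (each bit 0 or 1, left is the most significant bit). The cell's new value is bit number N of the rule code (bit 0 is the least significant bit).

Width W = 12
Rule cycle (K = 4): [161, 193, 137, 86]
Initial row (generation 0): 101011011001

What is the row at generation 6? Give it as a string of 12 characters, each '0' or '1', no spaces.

Answer: 011110100011

Derivation:
Gen 0: 101011011001
Gen 1 (rule 161): 010100100000
Gen 2 (rule 193): 000000001111
Gen 3 (rule 137): 111111101110
Gen 4 (rule 86): 000000100011
Gen 5 (rule 161): 111110001000
Gen 6 (rule 193): 011110100011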